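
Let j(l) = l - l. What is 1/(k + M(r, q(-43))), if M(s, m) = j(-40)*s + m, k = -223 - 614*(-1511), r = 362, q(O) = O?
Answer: 1/927488 ≈ 1.0782e-6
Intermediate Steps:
j(l) = 0
k = 927531 (k = -223 + 927754 = 927531)
M(s, m) = m (M(s, m) = 0*s + m = 0 + m = m)
1/(k + M(r, q(-43))) = 1/(927531 - 43) = 1/927488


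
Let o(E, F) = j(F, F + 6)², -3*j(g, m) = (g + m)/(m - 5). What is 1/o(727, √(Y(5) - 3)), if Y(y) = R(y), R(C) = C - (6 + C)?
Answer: ¾ + I ≈ 0.75 + 1.0*I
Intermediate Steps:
j(g, m) = -(g + m)/(3*(-5 + m)) (j(g, m) = -(g + m)/(3*(m - 5)) = -(g + m)/(3*(-5 + m)))
R(C) = -6 (R(C) = C + (-6 - C) = -6)
Y(y) = -6
o(E, F) = (-6 - 2*F)²/(9*(1 + F)²) (o(E, F) = ((-F - (F + 6))/(3*(-5 + (F + 6))))² = ((-F - (6 + F))/(3*(-5 + (6 + F))))² = ((-F + (-6 - F))/(3*(1 + F)))² = ((-6 - 2*F)/(3*(1 + F)))² = (-6 - 2*F)²/(9*(1 + F)²))
1/o(727, √(Y(5) - 3)) = 1/(4*(3 + √(-6 - 3))²/(9*(1 + √(-6 - 3))²)) = 1/(4*(3 + √(-9))²/(9*(1 + √(-9))²)) = 1/(4*(3 + 3*I)²/(9*(1 + 3*I)²)) = 9*(1 + 3*I)²/(4*(3 + 3*I)²)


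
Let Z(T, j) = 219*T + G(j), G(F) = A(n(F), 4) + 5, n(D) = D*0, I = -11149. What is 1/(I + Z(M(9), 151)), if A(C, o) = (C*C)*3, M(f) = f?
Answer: -1/9173 ≈ -0.00010902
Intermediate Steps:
n(D) = 0
A(C, o) = 3*C**2 (A(C, o) = C**2*3 = 3*C**2)
G(F) = 5 (G(F) = 3*0**2 + 5 = 3*0 + 5 = 0 + 5 = 5)
Z(T, j) = 5 + 219*T (Z(T, j) = 219*T + 5 = 5 + 219*T)
1/(I + Z(M(9), 151)) = 1/(-11149 + (5 + 219*9)) = 1/(-11149 + (5 + 1971)) = 1/(-11149 + 1976) = 1/(-9173) = -1/9173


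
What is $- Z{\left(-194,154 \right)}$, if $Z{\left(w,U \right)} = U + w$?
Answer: $40$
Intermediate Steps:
$- Z{\left(-194,154 \right)} = - (154 - 194) = \left(-1\right) \left(-40\right) = 40$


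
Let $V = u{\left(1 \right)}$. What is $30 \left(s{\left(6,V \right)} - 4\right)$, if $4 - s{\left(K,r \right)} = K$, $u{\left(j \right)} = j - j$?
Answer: $-180$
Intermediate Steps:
$u{\left(j \right)} = 0$
$V = 0$
$s{\left(K,r \right)} = 4 - K$
$30 \left(s{\left(6,V \right)} - 4\right) = 30 \left(\left(4 - 6\right) - 4\right) = 30 \left(-2 - 4\right) = 30 \left(-6\right) = -180$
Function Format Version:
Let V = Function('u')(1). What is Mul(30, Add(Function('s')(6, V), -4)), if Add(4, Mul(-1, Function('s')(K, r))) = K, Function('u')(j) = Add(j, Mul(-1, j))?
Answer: -180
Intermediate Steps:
Function('u')(j) = 0
V = 0
Function('s')(K, r) = Add(4, Mul(-1, K))
Mul(30, Add(Function('s')(6, V), -4)) = Mul(30, Add(Add(4, Mul(-1, 6)), -4)) = Mul(30, Add(Add(4, -6), -4)) = Mul(30, Add(-2, -4)) = Mul(30, -6) = -180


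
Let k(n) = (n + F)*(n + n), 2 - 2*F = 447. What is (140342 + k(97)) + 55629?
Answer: 171624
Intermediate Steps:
F = -445/2 (F = 1 - 1/2*447 = 1 - 447/2 = -445/2 ≈ -222.50)
k(n) = 2*n*(-445/2 + n) (k(n) = (n - 445/2)*(n + n) = (-445/2 + n)*(2*n) = 2*n*(-445/2 + n))
(140342 + k(97)) + 55629 = (140342 + 97*(-445 + 2*97)) + 55629 = (140342 + 97*(-445 + 194)) + 55629 = (140342 + 97*(-251)) + 55629 = (140342 - 24347) + 55629 = 115995 + 55629 = 171624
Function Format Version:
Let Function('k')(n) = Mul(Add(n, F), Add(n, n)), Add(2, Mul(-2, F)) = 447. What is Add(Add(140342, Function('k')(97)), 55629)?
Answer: 171624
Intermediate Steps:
F = Rational(-445, 2) (F = Add(1, Mul(Rational(-1, 2), 447)) = Add(1, Rational(-447, 2)) = Rational(-445, 2) ≈ -222.50)
Function('k')(n) = Mul(2, n, Add(Rational(-445, 2), n)) (Function('k')(n) = Mul(Add(n, Rational(-445, 2)), Add(n, n)) = Mul(Add(Rational(-445, 2), n), Mul(2, n)) = Mul(2, n, Add(Rational(-445, 2), n)))
Add(Add(140342, Function('k')(97)), 55629) = Add(Add(140342, Mul(97, Add(-445, Mul(2, 97)))), 55629) = Add(Add(140342, Mul(97, Add(-445, 194))), 55629) = Add(Add(140342, Mul(97, -251)), 55629) = Add(Add(140342, -24347), 55629) = Add(115995, 55629) = 171624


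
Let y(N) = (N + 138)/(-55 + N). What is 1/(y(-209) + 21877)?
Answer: 264/5775599 ≈ 4.5710e-5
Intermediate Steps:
y(N) = (138 + N)/(-55 + N)
1/(y(-209) + 21877) = 1/((138 - 209)/(-55 - 209) + 21877) = 1/(-71/(-264) + 21877) = 1/(-1/264*(-71) + 21877) = 1/(71/264 + 21877) = 1/(5775599/264) = 264/5775599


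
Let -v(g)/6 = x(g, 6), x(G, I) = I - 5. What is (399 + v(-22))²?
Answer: 154449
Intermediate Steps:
x(G, I) = -5 + I
v(g) = -6 (v(g) = -6*(-5 + 6) = -6*1 = -6)
(399 + v(-22))² = (399 - 6)² = 393² = 154449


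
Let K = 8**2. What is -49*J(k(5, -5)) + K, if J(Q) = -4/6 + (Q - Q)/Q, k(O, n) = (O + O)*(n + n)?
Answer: 290/3 ≈ 96.667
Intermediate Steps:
k(O, n) = 4*O*n (k(O, n) = (2*O)*(2*n) = 4*O*n)
K = 64
J(Q) = -2/3 (J(Q) = -4*1/6 + 0/Q = -2/3 + 0 = -2/3)
-49*J(k(5, -5)) + K = -49*(-2/3) + 64 = 98/3 + 64 = 290/3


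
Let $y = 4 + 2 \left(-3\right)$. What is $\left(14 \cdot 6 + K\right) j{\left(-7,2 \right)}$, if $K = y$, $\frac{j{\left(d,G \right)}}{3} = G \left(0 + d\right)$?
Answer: $-3444$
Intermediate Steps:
$j{\left(d,G \right)} = 3 G d$ ($j{\left(d,G \right)} = 3 G \left(0 + d\right) = 3 G d$)
$y = -2$ ($y = 4 - 6 = -2$)
$K = -2$
$\left(14 \cdot 6 + K\right) j{\left(-7,2 \right)} = \left(14 \cdot 6 - 2\right) 3 \cdot 2 \left(-7\right) = \left(84 - 2\right) \left(-42\right) = 82 \left(-42\right) = -3444$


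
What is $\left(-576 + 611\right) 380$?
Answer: $13300$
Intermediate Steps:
$\left(-576 + 611\right) 380 = 35 \cdot 380 = 13300$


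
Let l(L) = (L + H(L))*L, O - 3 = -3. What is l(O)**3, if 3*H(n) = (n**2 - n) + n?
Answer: 0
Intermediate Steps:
O = 0 (O = 3 - 3 = 0)
H(n) = n**2/3 (H(n) = ((n**2 - n) + n)/3 = n**2/3)
l(L) = L*(L + L**2/3) (l(L) = (L + L**2/3)*L = L*(L + L**2/3))
l(O)**3 = ((1/3)*0**2*(3 + 0))**3 = ((1/3)*0*3)**3 = 0**3 = 0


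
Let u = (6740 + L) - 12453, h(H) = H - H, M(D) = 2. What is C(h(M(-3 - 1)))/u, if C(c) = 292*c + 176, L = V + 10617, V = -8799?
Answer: -176/3895 ≈ -0.045186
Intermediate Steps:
h(H) = 0
L = 1818 (L = -8799 + 10617 = 1818)
C(c) = 176 + 292*c
u = -3895 (u = (6740 + 1818) - 12453 = 8558 - 12453 = -3895)
C(h(M(-3 - 1)))/u = (176 + 292*0)/(-3895) = (176 + 0)*(-1/3895) = 176*(-1/3895) = -176/3895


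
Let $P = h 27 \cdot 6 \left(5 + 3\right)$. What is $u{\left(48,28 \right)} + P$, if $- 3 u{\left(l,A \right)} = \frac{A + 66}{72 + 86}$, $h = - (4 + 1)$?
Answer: $- \frac{1535807}{237} \approx -6480.2$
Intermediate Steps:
$h = -5$ ($h = \left(-1\right) 5 = -5$)
$u{\left(l,A \right)} = - \frac{11}{79} - \frac{A}{474}$ ($u{\left(l,A \right)} = - \frac{\left(A + 66\right) \frac{1}{72 + 86}}{3} = - \frac{\left(66 + A\right) \frac{1}{158}}{3} = - \frac{\frac{33}{79} + \frac{A}{158}}{3} = - \frac{11}{79} - \frac{A}{474}$)
$P = -6480$ ($P = \left(-5\right) 27 \cdot 6 \left(5 + 3\right) = - 135 \cdot 6 \cdot 8 = \left(-135\right) 48 = -6480$)
$u{\left(48,28 \right)} + P = \left(- \frac{11}{79} - \frac{14}{237}\right) - 6480 = - \frac{47}{237} - 6480 = - \frac{1535807}{237}$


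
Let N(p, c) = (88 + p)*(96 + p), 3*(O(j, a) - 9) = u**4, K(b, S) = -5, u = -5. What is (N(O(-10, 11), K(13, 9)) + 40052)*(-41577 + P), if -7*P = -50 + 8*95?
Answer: -356373737492/63 ≈ -5.6567e+9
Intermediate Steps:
O(j, a) = 652/3 (O(j, a) = 9 + (1/3)*(-5)**4 = 9 + (1/3)*625 = 9 + 625/3 = 652/3)
P = -710/7 (P = -(-50 + 8*95)/7 = -(-50 + 760)/7 = -1/7*710 = -710/7 ≈ -101.43)
(N(O(-10, 11), K(13, 9)) + 40052)*(-41577 + P) = ((8448 + (652/3)**2 + 184*(652/3)) + 40052)*(-41577 - 710/7) = ((8448 + 425104/9 + 119968/3) + 40052)*(-291749/7) = (861040/9 + 40052)*(-291749/7) = (1221508/9)*(-291749/7) = -356373737492/63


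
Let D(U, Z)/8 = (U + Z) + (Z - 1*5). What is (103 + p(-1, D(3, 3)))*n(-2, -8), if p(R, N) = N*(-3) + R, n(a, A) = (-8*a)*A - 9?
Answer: -822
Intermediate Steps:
n(a, A) = -9 - 8*A*a (n(a, A) = -8*A*a - 9 = -9 - 8*A*a)
D(U, Z) = -40 + 8*U + 16*Z (D(U, Z) = 8*((U + Z) + (Z - 1*5)) = 8*((U + Z) + (Z - 5)) = 8*((U + Z) + (-5 + Z)) = 8*(-5 + U + 2*Z) = -40 + 8*U + 16*Z)
p(R, N) = R - 3*N (p(R, N) = -3*N + R = R - 3*N)
(103 + p(-1, D(3, 3)))*n(-2, -8) = (103 + (-1 - 3*(-40 + 8*3 + 16*3)))*(-9 - 8*(-8)*(-2)) = (103 + (-1 - 3*(-40 + 24 + 48)))*(-9 - 128) = (103 + (-1 - 3*32))*(-137) = (103 + (-1 - 96))*(-137) = (103 - 97)*(-137) = 6*(-137) = -822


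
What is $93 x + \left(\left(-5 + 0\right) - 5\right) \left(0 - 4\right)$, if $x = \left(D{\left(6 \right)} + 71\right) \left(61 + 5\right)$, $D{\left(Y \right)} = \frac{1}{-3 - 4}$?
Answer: $\frac{3044728}{7} \approx 4.3496 \cdot 10^{5}$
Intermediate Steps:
$D{\left(Y \right)} = - \frac{1}{7}$ ($D{\left(Y \right)} = \frac{1}{-7} = - \frac{1}{7}$)
$x = \frac{32736}{7}$ ($x = \left(- \frac{1}{7} + 71\right) \left(61 + 5\right) = \frac{496}{7} \cdot 66 = \frac{32736}{7} \approx 4676.6$)
$93 x + \left(\left(-5 + 0\right) - 5\right) \left(0 - 4\right) = 93 \cdot \frac{32736}{7} + \left(\left(-5 + 0\right) - 5\right) \left(0 - 4\right) = \frac{3044448}{7} + \left(-5 - 5\right) \left(-4\right) = \frac{3044448}{7} - -40 = \frac{3044448}{7} + 40 = \frac{3044728}{7}$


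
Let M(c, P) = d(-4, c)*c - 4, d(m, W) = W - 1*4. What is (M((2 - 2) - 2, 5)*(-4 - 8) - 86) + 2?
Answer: -180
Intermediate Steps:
d(m, W) = -4 + W (d(m, W) = W - 4 = -4 + W)
M(c, P) = -4 + c*(-4 + c) (M(c, P) = (-4 + c)*c - 4 = c*(-4 + c) - 4 = -4 + c*(-4 + c))
(M((2 - 2) - 2, 5)*(-4 - 8) - 86) + 2 = ((-4 + ((2 - 2) - 2)*(-4 + ((2 - 2) - 2)))*(-4 - 8) - 86) + 2 = ((-4 + (0 - 2)*(-4 + (0 - 2)))*(-12) - 86) + 2 = ((-4 - 2*(-4 - 2))*(-12) - 86) + 2 = ((-4 - 2*(-6))*(-12) - 86) + 2 = ((-4 + 12)*(-12) - 86) + 2 = (8*(-12) - 86) + 2 = (-96 - 86) + 2 = -182 + 2 = -180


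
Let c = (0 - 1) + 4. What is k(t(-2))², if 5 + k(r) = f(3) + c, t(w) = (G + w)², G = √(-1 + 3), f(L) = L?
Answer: 1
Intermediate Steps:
c = 3 (c = -1 + 4 = 3)
G = √2 ≈ 1.4142
t(w) = (w + √2)² (t(w) = (√2 + w)² = (w + √2)²)
k(r) = 1 (k(r) = -5 + (3 + 3) = -5 + 6 = 1)
k(t(-2))² = 1² = 1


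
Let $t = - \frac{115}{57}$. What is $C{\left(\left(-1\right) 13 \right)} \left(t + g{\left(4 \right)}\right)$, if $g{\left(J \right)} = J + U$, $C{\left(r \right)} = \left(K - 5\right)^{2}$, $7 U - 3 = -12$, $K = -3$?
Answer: $\frac{17792}{399} \approx 44.591$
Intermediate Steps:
$U = - \frac{9}{7}$ ($U = \frac{3}{7} + \frac{1}{7} \left(-12\right) = \frac{3}{7} - \frac{12}{7} = - \frac{9}{7} \approx -1.2857$)
$C{\left(r \right)} = 64$ ($C{\left(r \right)} = \left(-3 - 5\right)^{2} = \left(-8\right)^{2} = 64$)
$t = - \frac{115}{57}$ ($t = \left(-115\right) \frac{1}{57} = - \frac{115}{57} \approx -2.0175$)
$g{\left(J \right)} = - \frac{9}{7} + J$ ($g{\left(J \right)} = J - \frac{9}{7} = - \frac{9}{7} + J$)
$C{\left(\left(-1\right) 13 \right)} \left(t + g{\left(4 \right)}\right) = 64 \left(- \frac{115}{57} + \left(- \frac{9}{7} + 4\right)\right) = 64 \left(- \frac{115}{57} + \frac{19}{7}\right) = 64 \cdot \frac{278}{399} = \frac{17792}{399}$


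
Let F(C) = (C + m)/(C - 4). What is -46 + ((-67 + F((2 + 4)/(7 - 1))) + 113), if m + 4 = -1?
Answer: 4/3 ≈ 1.3333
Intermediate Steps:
m = -5 (m = -4 - 1 = -5)
F(C) = (-5 + C)/(-4 + C) (F(C) = (C - 5)/(C - 4) = (-5 + C)/(-4 + C))
-46 + ((-67 + F((2 + 4)/(7 - 1))) + 113) = -46 + ((-67 + (-5 + (2 + 4)/(7 - 1))/(-4 + (2 + 4)/(7 - 1))) + 113) = -46 + ((-67 + (-5 + 6/6)/(-4 + 6/6)) + 113) = -46 + ((-67 + (-5 + 6*(⅙))/(-4 + 6*(⅙))) + 113) = -46 + ((-67 + (-5 + 1)/(-4 + 1)) + 113) = -46 + ((-67 - 4/(-3)) + 113) = -46 + ((-67 - ⅓*(-4)) + 113) = -46 + ((-67 + 4/3) + 113) = -46 + (-197/3 + 113) = -46 + 142/3 = 4/3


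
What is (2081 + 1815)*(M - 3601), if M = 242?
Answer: -13086664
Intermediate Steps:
(2081 + 1815)*(M - 3601) = (2081 + 1815)*(242 - 3601) = 3896*(-3359) = -13086664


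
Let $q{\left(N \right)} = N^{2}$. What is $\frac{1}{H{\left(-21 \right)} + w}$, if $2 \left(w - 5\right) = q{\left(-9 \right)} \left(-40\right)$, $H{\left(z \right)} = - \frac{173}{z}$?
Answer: $- \frac{21}{33742} \approx -0.00062237$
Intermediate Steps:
$w = -1615$ ($w = 5 + \frac{\left(-9\right)^{2} \left(-40\right)}{2} = 5 + \frac{81 \left(-40\right)}{2} = 5 + \frac{1}{2} \left(-3240\right) = 5 - 1620 = -1615$)
$\frac{1}{H{\left(-21 \right)} + w} = \frac{1}{- \frac{173}{-21} - 1615} = \frac{1}{\left(-173\right) \left(- \frac{1}{21}\right) - 1615} = \frac{1}{\frac{173}{21} - 1615} = \frac{1}{- \frac{33742}{21}} = - \frac{21}{33742}$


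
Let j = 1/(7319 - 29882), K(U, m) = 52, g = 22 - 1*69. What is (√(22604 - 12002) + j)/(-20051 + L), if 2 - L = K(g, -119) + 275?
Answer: 1/459743688 - √1178/6792 ≈ -0.0050533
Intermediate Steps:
g = -47 (g = 22 - 69 = -47)
j = -1/22563 (j = 1/(-22563) = -1/22563 ≈ -4.4320e-5)
L = -325 (L = 2 - (52 + 275) = 2 - 1*327 = 2 - 327 = -325)
(√(22604 - 12002) + j)/(-20051 + L) = (√(22604 - 12002) - 1/22563)/(-20051 - 325) = (√10602 - 1/22563)/(-20376) = (3*√1178 - 1/22563)*(-1/20376) = (-1/22563 + 3*√1178)*(-1/20376) = 1/459743688 - √1178/6792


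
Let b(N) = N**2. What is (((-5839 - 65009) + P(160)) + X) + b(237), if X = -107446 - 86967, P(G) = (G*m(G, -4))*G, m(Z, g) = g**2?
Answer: 200508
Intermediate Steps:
P(G) = 16*G**2 (P(G) = (G*(-4)**2)*G = (G*16)*G = (16*G)*G = 16*G**2)
X = -194413
(((-5839 - 65009) + P(160)) + X) + b(237) = (((-5839 - 65009) + 16*160**2) - 194413) + 237**2 = ((-70848 + 16*25600) - 194413) + 56169 = ((-70848 + 409600) - 194413) + 56169 = (338752 - 194413) + 56169 = 144339 + 56169 = 200508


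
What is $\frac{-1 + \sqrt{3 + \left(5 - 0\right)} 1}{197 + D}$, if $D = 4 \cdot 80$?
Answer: $- \frac{1}{517} + \frac{2 \sqrt{2}}{517} \approx 0.0035366$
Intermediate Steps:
$D = 320$
$\frac{-1 + \sqrt{3 + \left(5 - 0\right)} 1}{197 + D} = \frac{-1 + \sqrt{3 + \left(5 - 0\right)} 1}{197 + 320} = \frac{-1 + \sqrt{3 + \left(5 + 0\right)} 1}{517} = \frac{-1 + \sqrt{3 + 5} \cdot 1}{517} = \frac{-1 + \sqrt{8} \cdot 1}{517} = \frac{-1 + 2 \sqrt{2} \cdot 1}{517} = \frac{-1 + 2 \sqrt{2}}{517} = - \frac{1}{517} + \frac{2 \sqrt{2}}{517}$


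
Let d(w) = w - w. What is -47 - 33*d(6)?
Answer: -47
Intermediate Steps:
d(w) = 0
-47 - 33*d(6) = -47 - 33*0 = -47 + 0 = -47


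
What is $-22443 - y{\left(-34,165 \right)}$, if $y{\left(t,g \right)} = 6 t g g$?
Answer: $5531457$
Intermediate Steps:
$y{\left(t,g \right)} = 6 t g^{2}$ ($y{\left(t,g \right)} = 6 g t g = 6 t g^{2}$)
$-22443 - y{\left(-34,165 \right)} = -22443 - 6 \left(-34\right) 165^{2} = -22443 - 6 \left(-34\right) 27225 = -22443 - -5553900 = -22443 + 5553900 = 5531457$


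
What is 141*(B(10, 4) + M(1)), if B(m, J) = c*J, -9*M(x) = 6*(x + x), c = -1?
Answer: -752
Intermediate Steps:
M(x) = -4*x/3 (M(x) = -2*(x + x)/3 = -2*2*x/3 = -4*x/3)
B(m, J) = -J
141*(B(10, 4) + M(1)) = 141*(-1*4 - 4/3*1) = 141*(-4 - 4/3) = 141*(-16/3) = -752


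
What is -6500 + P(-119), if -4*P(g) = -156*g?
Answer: -11141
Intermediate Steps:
P(g) = 39*g (P(g) = -(-39)*g = 39*g)
-6500 + P(-119) = -6500 + 39*(-119) = -6500 - 4641 = -11141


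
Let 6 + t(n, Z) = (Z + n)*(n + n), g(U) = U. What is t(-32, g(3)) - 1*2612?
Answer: -762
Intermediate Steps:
t(n, Z) = -6 + 2*n*(Z + n) (t(n, Z) = -6 + (Z + n)*(n + n) = -6 + (Z + n)*(2*n) = -6 + 2*n*(Z + n))
t(-32, g(3)) - 1*2612 = (-6 + 2*(-32)² + 2*3*(-32)) - 1*2612 = (-6 + 2*1024 - 192) - 2612 = (-6 + 2048 - 192) - 2612 = 1850 - 2612 = -762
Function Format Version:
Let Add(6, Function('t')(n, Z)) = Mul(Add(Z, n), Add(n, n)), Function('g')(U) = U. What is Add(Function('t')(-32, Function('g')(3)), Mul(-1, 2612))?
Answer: -762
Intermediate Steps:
Function('t')(n, Z) = Add(-6, Mul(2, n, Add(Z, n))) (Function('t')(n, Z) = Add(-6, Mul(Add(Z, n), Add(n, n))) = Add(-6, Mul(Add(Z, n), Mul(2, n))) = Add(-6, Mul(2, n, Add(Z, n))))
Add(Function('t')(-32, Function('g')(3)), Mul(-1, 2612)) = Add(Add(-6, Mul(2, Pow(-32, 2)), Mul(2, 3, -32)), Mul(-1, 2612)) = Add(Add(-6, Mul(2, 1024), -192), -2612) = Add(Add(-6, 2048, -192), -2612) = Add(1850, -2612) = -762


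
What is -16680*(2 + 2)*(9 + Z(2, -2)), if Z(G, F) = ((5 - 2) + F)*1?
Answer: -667200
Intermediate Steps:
Z(G, F) = 3 + F (Z(G, F) = (3 + F)*1 = 3 + F)
-16680*(2 + 2)*(9 + Z(2, -2)) = -16680*(2 + 2)*(9 + (3 - 2)) = -66720*(9 + 1) = -66720*10 = -16680*40 = -667200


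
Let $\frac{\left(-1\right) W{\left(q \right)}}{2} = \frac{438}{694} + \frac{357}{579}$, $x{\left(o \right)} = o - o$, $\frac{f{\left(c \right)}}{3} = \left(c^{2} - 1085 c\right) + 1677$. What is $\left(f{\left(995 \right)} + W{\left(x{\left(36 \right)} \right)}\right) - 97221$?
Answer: $- \frac{24165982760}{66971} \approx -3.6084 \cdot 10^{5}$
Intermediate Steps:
$f{\left(c \right)} = 5031 - 3255 c + 3 c^{2}$ ($f{\left(c \right)} = 3 \left(\left(c^{2} - 1085 c\right) + 1677\right) = 3 \left(1677 + c^{2} - 1085 c\right) = 5031 - 3255 c + 3 c^{2}$)
$x{\left(o \right)} = 0$
$W{\left(q \right)} = - \frac{167120}{66971}$ ($W{\left(q \right)} = - 2 \left(\frac{438}{694} + \frac{357}{579}\right) = - 2 \left(438 \cdot \frac{1}{694} + 357 \cdot \frac{1}{579}\right) = - 2 \left(\frac{219}{347} + \frac{119}{193}\right) = \left(-2\right) \frac{83560}{66971} = - \frac{167120}{66971}$)
$\left(f{\left(995 \right)} + W{\left(x{\left(36 \right)} \right)}\right) - 97221 = \left(\left(5031 - 3238725 + 3 \cdot 995^{2}\right) - \frac{167120}{66971}\right) - 97221 = \left(\left(5031 - 3238725 + 3 \cdot 990025\right) - \frac{167120}{66971}\right) - 97221 = \left(\left(5031 - 3238725 + 2970075\right) - \frac{167120}{66971}\right) - 97221 = \left(-263619 - \frac{167120}{66971}\right) - 97221 = - \frac{17654995169}{66971} - 97221 = - \frac{24165982760}{66971}$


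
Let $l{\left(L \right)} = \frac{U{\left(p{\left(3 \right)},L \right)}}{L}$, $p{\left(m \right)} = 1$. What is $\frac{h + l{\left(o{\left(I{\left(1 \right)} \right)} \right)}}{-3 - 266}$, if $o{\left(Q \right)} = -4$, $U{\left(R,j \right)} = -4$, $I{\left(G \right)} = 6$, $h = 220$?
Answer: $- \frac{221}{269} \approx -0.82156$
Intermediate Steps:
$l{\left(L \right)} = - \frac{4}{L}$
$\frac{h + l{\left(o{\left(I{\left(1 \right)} \right)} \right)}}{-3 - 266} = \frac{220 - \frac{4}{-4}}{-3 - 266} = \frac{220 - -1}{-269} = \left(220 + 1\right) \left(- \frac{1}{269}\right) = 221 \left(- \frac{1}{269}\right) = - \frac{221}{269}$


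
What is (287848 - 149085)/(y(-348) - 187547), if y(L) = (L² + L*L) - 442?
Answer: 138763/54219 ≈ 2.5593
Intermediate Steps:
y(L) = -442 + 2*L² (y(L) = (L² + L²) - 442 = 2*L² - 442 = -442 + 2*L²)
(287848 - 149085)/(y(-348) - 187547) = (287848 - 149085)/((-442 + 2*(-348)²) - 187547) = 138763/((-442 + 2*121104) - 187547) = 138763/((-442 + 242208) - 187547) = 138763/(241766 - 187547) = 138763/54219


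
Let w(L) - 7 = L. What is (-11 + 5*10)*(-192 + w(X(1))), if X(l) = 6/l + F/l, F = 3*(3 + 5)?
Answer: -6045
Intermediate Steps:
F = 24 (F = 3*8 = 24)
X(l) = 30/l (X(l) = 6/l + 24/l = 30/l)
w(L) = 7 + L
(-11 + 5*10)*(-192 + w(X(1))) = (-11 + 5*10)*(-192 + (7 + 30/1)) = (-11 + 50)*(-192 + (7 + 30*1)) = 39*(-192 + (7 + 30)) = 39*(-192 + 37) = 39*(-155) = -6045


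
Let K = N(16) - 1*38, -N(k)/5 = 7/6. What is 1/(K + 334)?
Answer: 6/1741 ≈ 0.0034463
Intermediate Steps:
N(k) = -35/6
K = -263/6 (K = -35/6 - 1*38 = -35/6 - 38 = -263/6 ≈ -43.833)
1/(K + 334) = 1/(-263/6 + 334) = 1/(1741/6) = 6/1741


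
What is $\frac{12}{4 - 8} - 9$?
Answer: $-12$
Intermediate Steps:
$\frac{12}{4 - 8} - 9 = \frac{12}{-4} - 9 = 12 \left(- \frac{1}{4}\right) - 9 = -3 - 9 = -12$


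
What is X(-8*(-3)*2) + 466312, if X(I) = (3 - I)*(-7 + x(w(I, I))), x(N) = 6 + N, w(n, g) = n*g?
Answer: 362677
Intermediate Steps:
w(n, g) = g*n
X(I) = (-1 + I**2)*(3 - I) (X(I) = (3 - I)*(-7 + (6 + I*I)) = (3 - I)*(-7 + (6 + I**2)) = (3 - I)*(-1 + I**2) = (-1 + I**2)*(3 - I))
X(-8*(-3)*2) + 466312 = (-3 - 8*(-3)*2 - (-8*(-3)*2)**3 + 3*(-8*(-3)*2)**2) + 466312 = (-3 + 24*2 - (24*2)**3 + 3*(24*2)**2) + 466312 = (-3 + 48 - 1*48**3 + 3*48**2) + 466312 = (-3 + 48 - 1*110592 + 3*2304) + 466312 = (-3 + 48 - 110592 + 6912) + 466312 = -103635 + 466312 = 362677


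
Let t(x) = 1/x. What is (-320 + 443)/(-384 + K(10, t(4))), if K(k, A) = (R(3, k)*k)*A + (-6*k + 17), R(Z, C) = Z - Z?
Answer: -123/427 ≈ -0.28806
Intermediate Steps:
R(Z, C) = 0
K(k, A) = 17 - 6*k (K(k, A) = (0*k)*A + (-6*k + 17) = 0*A + (17 - 6*k) = 0 + (17 - 6*k) = 17 - 6*k)
(-320 + 443)/(-384 + K(10, t(4))) = (-320 + 443)/(-384 + (17 - 6*10)) = 123/(-384 + (17 - 60)) = 123/(-384 - 43) = 123/(-427) = 123*(-1/427) = -123/427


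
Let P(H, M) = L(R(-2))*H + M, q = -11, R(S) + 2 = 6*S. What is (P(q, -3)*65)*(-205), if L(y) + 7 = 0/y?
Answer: -986050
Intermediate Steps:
R(S) = -2 + 6*S
L(y) = -7 (L(y) = -7 + 0/y = -7 + 0 = -7)
P(H, M) = M - 7*H (P(H, M) = -7*H + M = M - 7*H)
(P(q, -3)*65)*(-205) = ((-3 - 7*(-11))*65)*(-205) = ((-3 + 77)*65)*(-205) = (74*65)*(-205) = 4810*(-205) = -986050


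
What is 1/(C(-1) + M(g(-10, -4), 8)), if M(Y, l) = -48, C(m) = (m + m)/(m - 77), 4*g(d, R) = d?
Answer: -39/1871 ≈ -0.020844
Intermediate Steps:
g(d, R) = d/4
C(m) = 2*m/(-77 + m) (C(m) = (2*m)/(-77 + m) = 2*m/(-77 + m))
1/(C(-1) + M(g(-10, -4), 8)) = 1/(2*(-1)/(-77 - 1) - 48) = 1/(2*(-1)/(-78) - 48) = 1/(2*(-1)*(-1/78) - 48) = 1/(1/39 - 48) = 1/(-1871/39) = -39/1871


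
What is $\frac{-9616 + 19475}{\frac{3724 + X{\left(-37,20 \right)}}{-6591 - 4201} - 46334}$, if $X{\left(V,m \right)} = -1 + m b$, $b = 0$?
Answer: $- \frac{106398328}{500040251} \approx -0.21278$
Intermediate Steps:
$X{\left(V,m \right)} = -1$ ($X{\left(V,m \right)} = -1 + m 0 = -1 + 0 = -1$)
$\frac{-9616 + 19475}{\frac{3724 + X{\left(-37,20 \right)}}{-6591 - 4201} - 46334} = \frac{-9616 + 19475}{\frac{3724 - 1}{-6591 - 4201} - 46334} = \frac{9859}{\frac{3723}{-6591 - 4201} - 46334} = \frac{9859}{\frac{3723}{-10792} - 46334} = \frac{9859}{3723 \left(- \frac{1}{10792}\right) - 46334} = \frac{9859}{- \frac{3723}{10792} - 46334} = \frac{9859}{- \frac{500040251}{10792}} = 9859 \left(- \frac{10792}{500040251}\right) = - \frac{106398328}{500040251}$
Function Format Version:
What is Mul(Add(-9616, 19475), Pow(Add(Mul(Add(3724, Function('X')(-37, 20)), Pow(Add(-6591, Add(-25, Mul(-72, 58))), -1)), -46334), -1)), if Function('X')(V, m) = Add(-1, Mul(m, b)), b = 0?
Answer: Rational(-106398328, 500040251) ≈ -0.21278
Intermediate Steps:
Function('X')(V, m) = -1 (Function('X')(V, m) = Add(-1, Mul(m, 0)) = Add(-1, 0) = -1)
Mul(Add(-9616, 19475), Pow(Add(Mul(Add(3724, Function('X')(-37, 20)), Pow(Add(-6591, Add(-25, Mul(-72, 58))), -1)), -46334), -1)) = Mul(Add(-9616, 19475), Pow(Add(Mul(Add(3724, -1), Pow(Add(-6591, Add(-25, Mul(-72, 58))), -1)), -46334), -1)) = Mul(9859, Pow(Add(Mul(3723, Pow(Add(-6591, Add(-25, -4176)), -1)), -46334), -1)) = Mul(9859, Pow(Add(Mul(3723, Pow(Add(-6591, -4201), -1)), -46334), -1)) = Mul(9859, Pow(Add(Mul(3723, Pow(-10792, -1)), -46334), -1)) = Mul(9859, Pow(Add(Mul(3723, Rational(-1, 10792)), -46334), -1)) = Mul(9859, Pow(Add(Rational(-3723, 10792), -46334), -1)) = Mul(9859, Pow(Rational(-500040251, 10792), -1)) = Mul(9859, Rational(-10792, 500040251)) = Rational(-106398328, 500040251)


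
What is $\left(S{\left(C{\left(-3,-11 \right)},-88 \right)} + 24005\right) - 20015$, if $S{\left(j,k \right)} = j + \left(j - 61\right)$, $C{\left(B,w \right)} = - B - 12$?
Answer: $3911$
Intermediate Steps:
$C{\left(B,w \right)} = -12 - B$
$S{\left(j,k \right)} = -61 + 2 j$ ($S{\left(j,k \right)} = j + \left(-61 + j\right) = -61 + 2 j$)
$\left(S{\left(C{\left(-3,-11 \right)},-88 \right)} + 24005\right) - 20015 = \left(\left(-61 + 2 \left(-12 - -3\right)\right) + 24005\right) - 20015 = \left(\left(-61 + 2 \left(-12 + 3\right)\right) + 24005\right) - 20015 = \left(\left(-61 + 2 \left(-9\right)\right) + 24005\right) - 20015 = \left(\left(-61 - 18\right) + 24005\right) - 20015 = \left(-79 + 24005\right) - 20015 = 23926 - 20015 = 3911$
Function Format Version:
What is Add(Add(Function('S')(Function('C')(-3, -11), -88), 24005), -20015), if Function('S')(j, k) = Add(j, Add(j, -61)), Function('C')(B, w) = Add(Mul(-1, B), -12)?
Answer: 3911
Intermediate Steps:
Function('C')(B, w) = Add(-12, Mul(-1, B))
Function('S')(j, k) = Add(-61, Mul(2, j)) (Function('S')(j, k) = Add(j, Add(-61, j)) = Add(-61, Mul(2, j)))
Add(Add(Function('S')(Function('C')(-3, -11), -88), 24005), -20015) = Add(Add(Add(-61, Mul(2, Add(-12, Mul(-1, -3)))), 24005), -20015) = Add(Add(Add(-61, Mul(2, Add(-12, 3))), 24005), -20015) = Add(Add(Add(-61, Mul(2, -9)), 24005), -20015) = Add(Add(Add(-61, -18), 24005), -20015) = Add(Add(-79, 24005), -20015) = Add(23926, -20015) = 3911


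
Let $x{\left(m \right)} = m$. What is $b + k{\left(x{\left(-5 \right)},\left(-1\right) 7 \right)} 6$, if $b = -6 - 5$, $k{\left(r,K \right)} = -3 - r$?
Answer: $1$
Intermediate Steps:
$b = -11$
$b + k{\left(x{\left(-5 \right)},\left(-1\right) 7 \right)} 6 = -11 + \left(-3 - -5\right) 6 = -11 + \left(-3 + 5\right) 6 = -11 + 2 \cdot 6 = -11 + 12 = 1$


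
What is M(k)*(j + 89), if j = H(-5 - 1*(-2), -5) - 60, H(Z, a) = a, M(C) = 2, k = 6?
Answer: 48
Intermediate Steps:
j = -65 (j = -5 - 60 = -65)
M(k)*(j + 89) = 2*(-65 + 89) = 2*24 = 48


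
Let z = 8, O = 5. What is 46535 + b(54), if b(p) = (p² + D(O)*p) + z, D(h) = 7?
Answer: 49837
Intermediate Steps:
b(p) = 8 + p² + 7*p (b(p) = (p² + 7*p) + 8 = 8 + p² + 7*p)
46535 + b(54) = 46535 + (8 + 54² + 7*54) = 46535 + (8 + 2916 + 378) = 46535 + 3302 = 49837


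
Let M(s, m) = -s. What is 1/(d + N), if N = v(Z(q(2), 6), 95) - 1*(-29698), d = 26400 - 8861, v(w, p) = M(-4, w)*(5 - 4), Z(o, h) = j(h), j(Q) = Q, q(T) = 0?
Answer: 1/47241 ≈ 2.1168e-5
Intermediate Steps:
Z(o, h) = h
v(w, p) = 4 (v(w, p) = (-1*(-4))*(5 - 4) = 4*1 = 4)
d = 17539
N = 29702 (N = 4 - 1*(-29698) = 4 + 29698 = 29702)
1/(d + N) = 1/(17539 + 29702) = 1/47241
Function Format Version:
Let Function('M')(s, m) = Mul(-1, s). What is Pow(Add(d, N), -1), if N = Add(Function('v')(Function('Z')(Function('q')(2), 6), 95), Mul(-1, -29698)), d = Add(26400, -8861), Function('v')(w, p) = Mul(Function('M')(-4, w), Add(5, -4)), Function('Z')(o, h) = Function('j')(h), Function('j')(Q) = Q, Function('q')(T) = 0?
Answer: Rational(1, 47241) ≈ 2.1168e-5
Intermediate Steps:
Function('Z')(o, h) = h
Function('v')(w, p) = 4 (Function('v')(w, p) = Mul(Mul(-1, -4), Add(5, -4)) = Mul(4, 1) = 4)
d = 17539
N = 29702 (N = Add(4, Mul(-1, -29698)) = Add(4, 29698) = 29702)
Pow(Add(d, N), -1) = Pow(Add(17539, 29702), -1) = Pow(47241, -1) = Rational(1, 47241)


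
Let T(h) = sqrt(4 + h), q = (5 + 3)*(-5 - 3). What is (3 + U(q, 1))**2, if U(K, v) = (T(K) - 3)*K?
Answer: (195 - 128*I*sqrt(15))**2 ≈ -2.0774e+5 - 1.9334e+5*I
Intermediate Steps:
q = -64 (q = 8*(-8) = -64)
U(K, v) = K*(-3 + sqrt(4 + K)) (U(K, v) = (sqrt(4 + K) - 3)*K = (-3 + sqrt(4 + K))*K = K*(-3 + sqrt(4 + K)))
(3 + U(q, 1))**2 = (3 - 64*(-3 + sqrt(4 - 64)))**2 = (3 - 64*(-3 + sqrt(-60)))**2 = (3 - 64*(-3 + 2*I*sqrt(15)))**2 = (3 + (192 - 128*I*sqrt(15)))**2 = (195 - 128*I*sqrt(15))**2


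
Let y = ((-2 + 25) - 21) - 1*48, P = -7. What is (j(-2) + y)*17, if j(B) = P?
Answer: -901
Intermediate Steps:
j(B) = -7
y = -46 (y = (23 - 21) - 48 = 2 - 48 = -46)
(j(-2) + y)*17 = (-7 - 46)*17 = -53*17 = -901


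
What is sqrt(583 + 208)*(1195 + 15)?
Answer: 1210*sqrt(791) ≈ 34031.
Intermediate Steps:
sqrt(583 + 208)*(1195 + 15) = sqrt(791)*1210 = 1210*sqrt(791)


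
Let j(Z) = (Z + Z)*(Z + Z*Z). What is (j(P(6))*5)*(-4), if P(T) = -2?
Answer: 160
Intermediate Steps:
j(Z) = 2*Z*(Z + Z**2) (j(Z) = (2*Z)*(Z + Z**2) = 2*Z*(Z + Z**2))
(j(P(6))*5)*(-4) = ((2*(-2)**2*(1 - 2))*5)*(-4) = ((2*4*(-1))*5)*(-4) = -8*5*(-4) = -40*(-4) = 160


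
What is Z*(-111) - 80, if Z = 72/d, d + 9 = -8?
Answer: 6632/17 ≈ 390.12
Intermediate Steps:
d = -17 (d = -9 - 8 = -17)
Z = -72/17 (Z = 72/(-17) = 72*(-1/17) = -72/17 ≈ -4.2353)
Z*(-111) - 80 = -72/17*(-111) - 80 = 7992/17 - 80 = 6632/17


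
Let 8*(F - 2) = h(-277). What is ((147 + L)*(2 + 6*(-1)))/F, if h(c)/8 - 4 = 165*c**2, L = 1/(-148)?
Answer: -21755/468430767 ≈ -4.6442e-5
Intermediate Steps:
L = -1/148 ≈ -0.0067568
h(c) = 32 + 1320*c**2 (h(c) = 32 + 8*(165*c**2) = 32 + 1320*c**2)
F = 12660291 (F = 2 + (32 + 1320*(-277)**2)/8 = 2 + (32 + 1320*76729)/8 = 2 + (32 + 101282280)/8 = 2 + (1/8)*101282312 = 2 + 12660289 = 12660291)
((147 + L)*(2 + 6*(-1)))/F = ((147 - 1/148)*(2 + 6*(-1)))/12660291 = (21755*(2 - 6)/148)*(1/12660291) = ((21755/148)*(-4))*(1/12660291) = -21755/37*1/12660291 = -21755/468430767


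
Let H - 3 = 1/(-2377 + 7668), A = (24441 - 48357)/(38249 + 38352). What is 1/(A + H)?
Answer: 405295891/1089424718 ≈ 0.37203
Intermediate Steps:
A = -23916/76601 ≈ -0.31222
H = 15874/5291 (H = 3 + 1/(-2377 + 7668) = 3 + 1/5291 = 15874/5291 ≈ 3.0002)
1/(A + H) = 1/(-23916/76601 + 15874/5291) = 1/(1089424718/405295891) = 405295891/1089424718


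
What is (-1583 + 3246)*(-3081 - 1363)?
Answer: -7390372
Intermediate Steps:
(-1583 + 3246)*(-3081 - 1363) = 1663*(-4444) = -7390372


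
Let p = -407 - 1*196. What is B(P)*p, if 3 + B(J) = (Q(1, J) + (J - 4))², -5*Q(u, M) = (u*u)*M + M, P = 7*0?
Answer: -7839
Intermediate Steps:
P = 0
Q(u, M) = -M/5 - M*u²/5 (Q(u, M) = -((u*u)*M + M)/5 = -(u²*M + M)/5 = -(M*u² + M)/5 = -(M + M*u²)/5 = -M/5 - M*u²/5)
p = -603 (p = -407 - 196 = -603)
B(J) = -3 + (-4 + 3*J/5)² (B(J) = -3 + (-J*(1 + 1²)/5 + (J - 4))² = -3 + (-J*(1 + 1)/5 + (-4 + J))² = -3 + (-⅕*J*2 + (-4 + J))² = -3 + (-2*J/5 + (-4 + J))² = -3 + (-4 + 3*J/5)²)
B(P)*p = (-3 + (-20 + 3*0)²/25)*(-603) = (-3 + (-20 + 0)²/25)*(-603) = (-3 + (1/25)*(-20)²)*(-603) = (-3 + (1/25)*400)*(-603) = (-3 + 16)*(-603) = 13*(-603) = -7839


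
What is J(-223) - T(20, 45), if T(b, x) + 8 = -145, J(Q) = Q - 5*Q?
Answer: 1045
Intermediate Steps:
J(Q) = -4*Q
T(b, x) = -153 (T(b, x) = -8 - 145 = -153)
J(-223) - T(20, 45) = -4*(-223) - 1*(-153) = 892 + 153 = 1045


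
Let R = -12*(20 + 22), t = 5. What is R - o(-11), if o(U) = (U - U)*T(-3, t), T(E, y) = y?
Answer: -504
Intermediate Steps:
R = -504 (R = -12*42 = -504)
o(U) = 0 (o(U) = (U - U)*5 = 0*5 = 0)
R - o(-11) = -504 - 1*0 = -504 + 0 = -504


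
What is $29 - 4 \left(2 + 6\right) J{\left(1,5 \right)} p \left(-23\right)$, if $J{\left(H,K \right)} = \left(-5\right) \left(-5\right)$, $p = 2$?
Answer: $1067200$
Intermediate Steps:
$J{\left(H,K \right)} = 25$
$29 - 4 \left(2 + 6\right) J{\left(1,5 \right)} p \left(-23\right) = 29 - 4 \left(2 + 6\right) 25 \cdot 2 \left(-23\right) = 29 \left(-4\right) 8 \cdot 25 \cdot 2 \left(-23\right) = 29 \left(-32\right) 25 \cdot 2 \left(-23\right) = 29 \left(\left(-800\right) 2\right) \left(-23\right) = 29 \left(-1600\right) \left(-23\right) = \left(-46400\right) \left(-23\right) = 1067200$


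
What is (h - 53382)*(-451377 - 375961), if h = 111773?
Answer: -48309093158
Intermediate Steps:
(h - 53382)*(-451377 - 375961) = (111773 - 53382)*(-451377 - 375961) = 58391*(-827338) = -48309093158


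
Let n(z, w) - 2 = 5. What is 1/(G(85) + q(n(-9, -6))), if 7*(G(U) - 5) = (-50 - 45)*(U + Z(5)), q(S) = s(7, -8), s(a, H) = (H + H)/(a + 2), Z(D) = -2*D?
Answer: -63/63922 ≈ -0.00098558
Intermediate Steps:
n(z, w) = 7 (n(z, w) = 2 + 5 = 7)
s(a, H) = 2*H/(2 + a) (s(a, H) = (2*H)/(2 + a) = 2*H/(2 + a))
q(S) = -16/9 (q(S) = 2*(-8)/(2 + 7) = 2*(-8)/9 = 2*(-8)*(1/9) = -16/9)
G(U) = 985/7 - 95*U/7 (G(U) = 5 + ((-50 - 45)*(U - 2*5))/7 = 5 + (-95*(U - 10))/7 = 5 + (-95*(-10 + U))/7 = 5 + (950 - 95*U)/7 = 5 + (950/7 - 95*U/7) = 985/7 - 95*U/7)
1/(G(85) + q(n(-9, -6))) = 1/((985/7 - 95/7*85) - 16/9) = 1/((985/7 - 8075/7) - 16/9) = 1/(-7090/7 - 16/9) = 1/(-63922/63) = -63/63922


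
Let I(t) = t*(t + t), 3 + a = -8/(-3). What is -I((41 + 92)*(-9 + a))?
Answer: -27736352/9 ≈ -3.0818e+6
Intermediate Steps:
a = -⅓ (a = -3 - 8/(-3) = -3 - 8*(-⅓) = -3 + 8/3 = -⅓ ≈ -0.33333)
I(t) = 2*t² (I(t) = t*(2*t) = 2*t²)
-I((41 + 92)*(-9 + a)) = -2*((41 + 92)*(-9 - ⅓))² = -2*(133*(-28/3))² = -2*(-3724/3)² = -2*13868176/9 = -1*27736352/9 = -27736352/9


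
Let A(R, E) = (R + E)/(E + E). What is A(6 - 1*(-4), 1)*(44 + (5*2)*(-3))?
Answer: 77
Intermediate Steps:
A(R, E) = (E + R)/(2*E) (A(R, E) = (E + R)/((2*E)) = (E + R)*(1/(2*E)) = (E + R)/(2*E))
A(6 - 1*(-4), 1)*(44 + (5*2)*(-3)) = ((½)*(1 + (6 - 1*(-4)))/1)*(44 + (5*2)*(-3)) = ((½)*1*(1 + (6 + 4)))*(44 + 10*(-3)) = ((½)*1*(1 + 10))*(44 - 30) = ((½)*1*11)*14 = (11/2)*14 = 77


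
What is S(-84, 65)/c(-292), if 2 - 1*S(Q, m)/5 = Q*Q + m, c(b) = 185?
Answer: -7119/37 ≈ -192.41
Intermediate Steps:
S(Q, m) = 10 - 5*m - 5*Q² (S(Q, m) = 10 - 5*(Q*Q + m) = 10 - 5*(Q² + m) = 10 - 5*(m + Q²) = 10 + (-5*m - 5*Q²) = 10 - 5*m - 5*Q²)
S(-84, 65)/c(-292) = (10 - 5*65 - 5*(-84)²)/185 = (10 - 325 - 5*7056)*(1/185) = (10 - 325 - 35280)*(1/185) = -35595*1/185 = -7119/37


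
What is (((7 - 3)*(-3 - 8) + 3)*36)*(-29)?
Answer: 42804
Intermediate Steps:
(((7 - 3)*(-3 - 8) + 3)*36)*(-29) = ((4*(-11) + 3)*36)*(-29) = ((-44 + 3)*36)*(-29) = -41*36*(-29) = -1476*(-29) = 42804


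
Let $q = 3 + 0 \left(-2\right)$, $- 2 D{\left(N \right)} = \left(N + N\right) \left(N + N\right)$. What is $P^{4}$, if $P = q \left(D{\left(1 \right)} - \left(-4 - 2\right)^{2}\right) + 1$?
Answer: $163047361$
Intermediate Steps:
$D{\left(N \right)} = - 2 N^{2}$ ($D{\left(N \right)} = - \frac{\left(N + N\right) \left(N + N\right)}{2} = - \frac{2 N 2 N}{2} = - \frac{4 N^{2}}{2} = - 2 N^{2}$)
$q = 3$ ($q = 3 + 0 = 3$)
$P = -113$ ($P = 3 \left(- 2 \cdot 1^{2} - \left(-4 - 2\right)^{2}\right) + 1 = 3 \left(\left(-2\right) 1 - \left(-6\right)^{2}\right) + 1 = 3 \left(-2 - 36\right) + 1 = 3 \left(-38\right) + 1 = -114 + 1 = -113$)
$P^{4} = \left(-113\right)^{4} = 163047361$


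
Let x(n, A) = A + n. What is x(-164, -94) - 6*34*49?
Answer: -10254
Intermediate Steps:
x(-164, -94) - 6*34*49 = (-94 - 164) - 6*34*49 = -258 - 204*49 = -258 - 9996 = -10254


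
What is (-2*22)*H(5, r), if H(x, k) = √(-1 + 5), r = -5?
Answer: -88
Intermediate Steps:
H(x, k) = 2 (H(x, k) = √4 = 2)
(-2*22)*H(5, r) = -2*22*2 = -44*2 = -88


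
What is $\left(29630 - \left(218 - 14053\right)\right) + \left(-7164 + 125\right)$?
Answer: $36426$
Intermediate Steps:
$\left(29630 - \left(218 - 14053\right)\right) + \left(-7164 + 125\right) = \left(29630 - -13835\right) - 7039 = \left(29630 + \left(-218 + 14053\right)\right) - 7039 = \left(29630 + 13835\right) - 7039 = 43465 - 7039 = 36426$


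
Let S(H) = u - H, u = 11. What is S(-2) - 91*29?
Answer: -2626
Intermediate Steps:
S(H) = 11 - H
S(-2) - 91*29 = (11 - 1*(-2)) - 91*29 = (11 + 2) - 2639 = 13 - 2639 = -2626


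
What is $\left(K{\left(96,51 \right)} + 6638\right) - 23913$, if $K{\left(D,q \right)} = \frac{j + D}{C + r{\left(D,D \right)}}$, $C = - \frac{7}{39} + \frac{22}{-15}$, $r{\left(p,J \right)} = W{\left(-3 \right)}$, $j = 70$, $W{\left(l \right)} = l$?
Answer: $- \frac{2613920}{151} \approx -17311.0$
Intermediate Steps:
$r{\left(p,J \right)} = -3$
$C = - \frac{107}{65}$ ($C = \left(-7\right) \frac{1}{39} + 22 \left(- \frac{1}{15}\right) = - \frac{7}{39} - \frac{22}{15} = - \frac{107}{65} \approx -1.6462$)
$K{\left(D,q \right)} = - \frac{2275}{151} - \frac{65 D}{302}$ ($K{\left(D,q \right)} = \frac{70 + D}{- \frac{107}{65} - 3} = \frac{70 + D}{- \frac{302}{65}} = \left(70 + D\right) \left(- \frac{65}{302}\right) = - \frac{2275}{151} - \frac{65 D}{302}$)
$\left(K{\left(96,51 \right)} + 6638\right) - 23913 = \left(\left(- \frac{2275}{151} - \frac{3120}{151}\right) + 6638\right) - 23913 = \left(- \frac{5395}{151} + 6638\right) - 23913 = \frac{996943}{151} - 23913 = - \frac{2613920}{151}$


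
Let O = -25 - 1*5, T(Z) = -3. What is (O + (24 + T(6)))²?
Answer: 81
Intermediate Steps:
O = -30 (O = -25 - 5 = -30)
(O + (24 + T(6)))² = (-30 + (24 - 3))² = (-30 + 21)² = (-9)² = 81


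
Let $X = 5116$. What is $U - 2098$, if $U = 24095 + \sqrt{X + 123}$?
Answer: $21997 + 13 \sqrt{31} \approx 22069.0$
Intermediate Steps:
$U = 24095 + 13 \sqrt{31}$ ($U = 24095 + \sqrt{5116 + 123} = 24095 + \sqrt{5239} = 24095 + 13 \sqrt{31} \approx 24167.0$)
$U - 2098 = \left(24095 + 13 \sqrt{31}\right) - 2098 = 21997 + 13 \sqrt{31}$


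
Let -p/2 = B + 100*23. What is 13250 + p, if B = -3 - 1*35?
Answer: 8726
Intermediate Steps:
B = -38 (B = -3 - 35 = -38)
p = -4524 (p = -2*(-38 + 100*23) = -2*(-38 + 2300) = -2*2262 = -4524)
13250 + p = 13250 - 4524 = 8726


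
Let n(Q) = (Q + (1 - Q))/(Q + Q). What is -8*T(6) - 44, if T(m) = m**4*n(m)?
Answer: -908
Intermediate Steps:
n(Q) = 1/(2*Q)
T(m) = m**3/2 (T(m) = m**4*(1/(2*m)) = m**3/2)
-8*T(6) - 44 = -4*6**3 - 44 = -4*216 - 44 = -8*108 - 44 = -864 - 44 = -908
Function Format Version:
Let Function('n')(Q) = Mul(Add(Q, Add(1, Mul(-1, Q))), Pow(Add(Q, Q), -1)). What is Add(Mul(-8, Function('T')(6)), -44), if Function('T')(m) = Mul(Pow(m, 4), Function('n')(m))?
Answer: -908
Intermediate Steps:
Function('n')(Q) = Mul(Rational(1, 2), Pow(Q, -1)) (Function('n')(Q) = Mul(1, Pow(Mul(2, Q), -1)) = Mul(1, Mul(Rational(1, 2), Pow(Q, -1))) = Mul(Rational(1, 2), Pow(Q, -1)))
Function('T')(m) = Mul(Rational(1, 2), Pow(m, 3)) (Function('T')(m) = Mul(Pow(m, 4), Mul(Rational(1, 2), Pow(m, -1))) = Mul(Rational(1, 2), Pow(m, 3)))
Add(Mul(-8, Function('T')(6)), -44) = Add(Mul(-8, Mul(Rational(1, 2), Pow(6, 3))), -44) = Add(Mul(-8, Mul(Rational(1, 2), 216)), -44) = Add(Mul(-8, 108), -44) = Add(-864, -44) = -908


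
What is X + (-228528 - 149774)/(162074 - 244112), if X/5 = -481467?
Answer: -98746285214/41019 ≈ -2.4073e+6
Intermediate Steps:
X = -2407335 (X = 5*(-481467) = -2407335)
X + (-228528 - 149774)/(162074 - 244112) = -2407335 + (-228528 - 149774)/(162074 - 244112) = -2407335 - 378302/(-82038) = -2407335 - 378302*(-1/82038) = -2407335 + 189151/41019 = -98746285214/41019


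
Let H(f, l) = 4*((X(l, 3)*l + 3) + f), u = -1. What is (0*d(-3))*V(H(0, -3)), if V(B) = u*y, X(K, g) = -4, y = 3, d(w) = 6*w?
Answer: 0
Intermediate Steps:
H(f, l) = 12 - 16*l + 4*f (H(f, l) = 4*((-4*l + 3) + f) = 4*((3 - 4*l) + f) = 4*(3 + f - 4*l) = 12 - 16*l + 4*f)
V(B) = -3 (V(B) = -1*3 = -3)
(0*d(-3))*V(H(0, -3)) = (0*(6*(-3)))*(-3) = (0*(-18))*(-3) = 0*(-3) = 0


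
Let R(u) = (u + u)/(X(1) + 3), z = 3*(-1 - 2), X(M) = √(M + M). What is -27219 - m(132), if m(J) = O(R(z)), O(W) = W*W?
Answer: -1337295/49 + 1944*√2/49 ≈ -27236.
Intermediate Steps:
X(M) = √2*√M (X(M) = √(2*M) = √2*√M)
z = -9 (z = 3*(-3) = -9)
R(u) = 2*u/(3 + √2) (R(u) = (u + u)/(√2*√1 + 3) = (2*u)/(√2*1 + 3) = (2*u)/(√2 + 3) = (2*u)/(3 + √2) = 2*u/(3 + √2))
O(W) = W²
m(J) = (-54/7 + 18*√2/7)² (m(J) = ((6/7)*(-9) - 2/7*(-9)*√2)² = (-54/7 + 18*√2/7)²)
-27219 - m(132) = -27219 - 324/(3 + √2)²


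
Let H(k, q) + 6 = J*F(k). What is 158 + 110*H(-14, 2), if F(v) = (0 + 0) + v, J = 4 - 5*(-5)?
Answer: -45162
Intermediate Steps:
J = 29 (J = 4 + 25 = 29)
F(v) = v (F(v) = 0 + v = v)
H(k, q) = -6 + 29*k
158 + 110*H(-14, 2) = 158 + 110*(-6 + 29*(-14)) = 158 + 110*(-6 - 406) = 158 + 110*(-412) = 158 - 45320 = -45162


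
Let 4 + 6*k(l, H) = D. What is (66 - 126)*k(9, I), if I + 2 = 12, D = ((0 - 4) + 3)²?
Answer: 30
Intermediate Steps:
D = 1 (D = (-4 + 3)² = (-1)² = 1)
I = 10 (I = -2 + 12 = 10)
k(l, H) = -½ (k(l, H) = -⅔ + (⅙)*1 = -⅔ + ⅙ = -½)
(66 - 126)*k(9, I) = (66 - 126)*(-½) = -60*(-½) = 30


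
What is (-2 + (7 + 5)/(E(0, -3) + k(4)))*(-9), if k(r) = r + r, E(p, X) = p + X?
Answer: -18/5 ≈ -3.6000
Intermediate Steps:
E(p, X) = X + p
k(r) = 2*r
(-2 + (7 + 5)/(E(0, -3) + k(4)))*(-9) = (-2 + (7 + 5)/((-3 + 0) + 2*4))*(-9) = (-2 + 12/(-3 + 8))*(-9) = (-2 + 12/5)*(-9) = (2/5)*(-9) = -18/5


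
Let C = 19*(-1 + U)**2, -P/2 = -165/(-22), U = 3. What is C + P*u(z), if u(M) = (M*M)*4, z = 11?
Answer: -7184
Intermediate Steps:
P = -15 (P = -(-330)/(-22) = -(-330)*(-1)/22 = -2*15/2 = -15)
C = 76 (C = 19*(-1 + 3)**2 = 19*2**2 = 19*4 = 76)
u(M) = 4*M**2 (u(M) = M**2*4 = 4*M**2)
C + P*u(z) = 76 - 60*11**2 = 76 - 60*121 = 76 - 15*484 = 76 - 7260 = -7184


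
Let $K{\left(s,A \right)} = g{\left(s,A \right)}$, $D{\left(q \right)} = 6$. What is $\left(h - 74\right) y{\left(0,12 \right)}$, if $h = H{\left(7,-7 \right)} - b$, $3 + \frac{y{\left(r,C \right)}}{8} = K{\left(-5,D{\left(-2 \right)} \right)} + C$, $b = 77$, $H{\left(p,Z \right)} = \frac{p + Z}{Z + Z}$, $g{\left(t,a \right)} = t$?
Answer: $-4832$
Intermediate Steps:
$H{\left(p,Z \right)} = \frac{Z + p}{2 Z}$
$K{\left(s,A \right)} = s$
$y{\left(r,C \right)} = -64 + 8 C$ ($y{\left(r,C \right)} = -24 + 8 \left(-5 + C\right) = -24 + \left(-40 + 8 C\right) = -64 + 8 C$)
$h = -77$ ($h = \frac{-7 + 7}{2 \left(-7\right)} - 77 = \frac{1}{2} \left(- \frac{1}{7}\right) 0 - 77 = 0 - 77 = -77$)
$\left(h - 74\right) y{\left(0,12 \right)} = \left(-77 - 74\right) \left(-64 + 8 \cdot 12\right) = - 151 \left(-64 + 96\right) = \left(-151\right) 32 = -4832$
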